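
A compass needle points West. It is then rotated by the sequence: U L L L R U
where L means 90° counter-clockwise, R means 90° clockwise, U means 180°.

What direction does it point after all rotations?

Start: West
  U (U-turn (180°)) -> East
  L (left (90° counter-clockwise)) -> North
  L (left (90° counter-clockwise)) -> West
  L (left (90° counter-clockwise)) -> South
  R (right (90° clockwise)) -> West
  U (U-turn (180°)) -> East
Final: East

Answer: Final heading: East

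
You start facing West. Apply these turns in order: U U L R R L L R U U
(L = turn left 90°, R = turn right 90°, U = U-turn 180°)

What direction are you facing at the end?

Answer: Final heading: West

Derivation:
Start: West
  U (U-turn (180°)) -> East
  U (U-turn (180°)) -> West
  L (left (90° counter-clockwise)) -> South
  R (right (90° clockwise)) -> West
  R (right (90° clockwise)) -> North
  L (left (90° counter-clockwise)) -> West
  L (left (90° counter-clockwise)) -> South
  R (right (90° clockwise)) -> West
  U (U-turn (180°)) -> East
  U (U-turn (180°)) -> West
Final: West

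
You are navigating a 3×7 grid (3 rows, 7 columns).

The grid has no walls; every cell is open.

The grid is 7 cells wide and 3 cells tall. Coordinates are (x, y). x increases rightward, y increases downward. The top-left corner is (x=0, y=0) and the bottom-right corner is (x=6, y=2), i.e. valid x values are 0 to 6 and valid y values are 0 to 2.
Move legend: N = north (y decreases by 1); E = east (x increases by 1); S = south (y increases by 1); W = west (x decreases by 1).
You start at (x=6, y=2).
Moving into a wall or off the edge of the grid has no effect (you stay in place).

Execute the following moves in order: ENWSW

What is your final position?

Answer: Final position: (x=4, y=2)

Derivation:
Start: (x=6, y=2)
  E (east): blocked, stay at (x=6, y=2)
  N (north): (x=6, y=2) -> (x=6, y=1)
  W (west): (x=6, y=1) -> (x=5, y=1)
  S (south): (x=5, y=1) -> (x=5, y=2)
  W (west): (x=5, y=2) -> (x=4, y=2)
Final: (x=4, y=2)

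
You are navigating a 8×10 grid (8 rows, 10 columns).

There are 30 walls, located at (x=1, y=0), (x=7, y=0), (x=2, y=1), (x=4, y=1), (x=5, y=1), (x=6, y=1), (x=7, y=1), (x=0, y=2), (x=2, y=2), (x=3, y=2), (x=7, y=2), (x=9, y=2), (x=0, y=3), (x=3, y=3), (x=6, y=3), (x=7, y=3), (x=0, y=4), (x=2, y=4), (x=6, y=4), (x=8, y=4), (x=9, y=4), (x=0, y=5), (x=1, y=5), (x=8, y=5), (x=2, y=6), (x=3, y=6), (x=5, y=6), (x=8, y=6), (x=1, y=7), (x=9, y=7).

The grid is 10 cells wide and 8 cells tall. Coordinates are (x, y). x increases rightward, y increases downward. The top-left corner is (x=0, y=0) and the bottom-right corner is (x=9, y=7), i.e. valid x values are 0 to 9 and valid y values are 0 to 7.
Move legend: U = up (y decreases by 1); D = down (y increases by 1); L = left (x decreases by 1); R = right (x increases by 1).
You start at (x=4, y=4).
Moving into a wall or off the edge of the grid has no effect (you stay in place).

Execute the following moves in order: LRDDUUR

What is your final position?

Start: (x=4, y=4)
  L (left): (x=4, y=4) -> (x=3, y=4)
  R (right): (x=3, y=4) -> (x=4, y=4)
  D (down): (x=4, y=4) -> (x=4, y=5)
  D (down): (x=4, y=5) -> (x=4, y=6)
  U (up): (x=4, y=6) -> (x=4, y=5)
  U (up): (x=4, y=5) -> (x=4, y=4)
  R (right): (x=4, y=4) -> (x=5, y=4)
Final: (x=5, y=4)

Answer: Final position: (x=5, y=4)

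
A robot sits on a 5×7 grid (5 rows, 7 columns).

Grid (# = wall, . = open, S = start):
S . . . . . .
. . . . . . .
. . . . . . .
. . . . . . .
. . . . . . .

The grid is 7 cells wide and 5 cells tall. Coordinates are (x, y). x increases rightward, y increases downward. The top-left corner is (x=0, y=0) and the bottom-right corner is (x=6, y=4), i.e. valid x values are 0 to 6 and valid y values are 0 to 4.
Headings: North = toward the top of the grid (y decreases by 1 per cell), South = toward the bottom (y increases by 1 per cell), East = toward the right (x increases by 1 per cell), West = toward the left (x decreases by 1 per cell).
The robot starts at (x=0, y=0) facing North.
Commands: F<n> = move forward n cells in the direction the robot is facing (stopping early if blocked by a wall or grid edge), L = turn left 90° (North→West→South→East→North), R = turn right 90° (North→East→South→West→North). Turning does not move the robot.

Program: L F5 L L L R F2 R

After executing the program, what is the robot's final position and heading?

Start: (x=0, y=0), facing North
  L: turn left, now facing West
  F5: move forward 0/5 (blocked), now at (x=0, y=0)
  L: turn left, now facing South
  L: turn left, now facing East
  L: turn left, now facing North
  R: turn right, now facing East
  F2: move forward 2, now at (x=2, y=0)
  R: turn right, now facing South
Final: (x=2, y=0), facing South

Answer: Final position: (x=2, y=0), facing South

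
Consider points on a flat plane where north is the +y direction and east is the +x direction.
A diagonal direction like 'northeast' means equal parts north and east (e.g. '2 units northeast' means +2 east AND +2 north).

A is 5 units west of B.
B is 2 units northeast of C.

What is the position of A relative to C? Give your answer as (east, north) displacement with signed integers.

Answer: A is at (east=-3, north=2) relative to C.

Derivation:
Place C at the origin (east=0, north=0).
  B is 2 units northeast of C: delta (east=+2, north=+2); B at (east=2, north=2).
  A is 5 units west of B: delta (east=-5, north=+0); A at (east=-3, north=2).
Therefore A relative to C: (east=-3, north=2).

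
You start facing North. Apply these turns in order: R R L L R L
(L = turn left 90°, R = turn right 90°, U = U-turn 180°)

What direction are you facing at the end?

Start: North
  R (right (90° clockwise)) -> East
  R (right (90° clockwise)) -> South
  L (left (90° counter-clockwise)) -> East
  L (left (90° counter-clockwise)) -> North
  R (right (90° clockwise)) -> East
  L (left (90° counter-clockwise)) -> North
Final: North

Answer: Final heading: North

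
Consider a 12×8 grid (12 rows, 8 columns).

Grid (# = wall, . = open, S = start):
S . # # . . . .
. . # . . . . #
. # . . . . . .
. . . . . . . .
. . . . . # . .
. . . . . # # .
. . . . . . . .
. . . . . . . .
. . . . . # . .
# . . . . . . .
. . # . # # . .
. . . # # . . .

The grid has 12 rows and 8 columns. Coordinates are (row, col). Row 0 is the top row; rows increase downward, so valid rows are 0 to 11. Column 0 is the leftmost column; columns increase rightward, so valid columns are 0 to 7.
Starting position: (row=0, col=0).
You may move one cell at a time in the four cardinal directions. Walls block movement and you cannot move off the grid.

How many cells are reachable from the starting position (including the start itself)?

Answer: Reachable cells: 81

Derivation:
BFS flood-fill from (row=0, col=0):
  Distance 0: (row=0, col=0)
  Distance 1: (row=0, col=1), (row=1, col=0)
  Distance 2: (row=1, col=1), (row=2, col=0)
  Distance 3: (row=3, col=0)
  Distance 4: (row=3, col=1), (row=4, col=0)
  Distance 5: (row=3, col=2), (row=4, col=1), (row=5, col=0)
  Distance 6: (row=2, col=2), (row=3, col=3), (row=4, col=2), (row=5, col=1), (row=6, col=0)
  Distance 7: (row=2, col=3), (row=3, col=4), (row=4, col=3), (row=5, col=2), (row=6, col=1), (row=7, col=0)
  Distance 8: (row=1, col=3), (row=2, col=4), (row=3, col=5), (row=4, col=4), (row=5, col=3), (row=6, col=2), (row=7, col=1), (row=8, col=0)
  Distance 9: (row=1, col=4), (row=2, col=5), (row=3, col=6), (row=5, col=4), (row=6, col=3), (row=7, col=2), (row=8, col=1)
  Distance 10: (row=0, col=4), (row=1, col=5), (row=2, col=6), (row=3, col=7), (row=4, col=6), (row=6, col=4), (row=7, col=3), (row=8, col=2), (row=9, col=1)
  Distance 11: (row=0, col=5), (row=1, col=6), (row=2, col=7), (row=4, col=7), (row=6, col=5), (row=7, col=4), (row=8, col=3), (row=9, col=2), (row=10, col=1)
  Distance 12: (row=0, col=6), (row=5, col=7), (row=6, col=6), (row=7, col=5), (row=8, col=4), (row=9, col=3), (row=10, col=0), (row=11, col=1)
  Distance 13: (row=0, col=7), (row=6, col=7), (row=7, col=6), (row=9, col=4), (row=10, col=3), (row=11, col=0), (row=11, col=2)
  Distance 14: (row=7, col=7), (row=8, col=6), (row=9, col=5)
  Distance 15: (row=8, col=7), (row=9, col=6)
  Distance 16: (row=9, col=7), (row=10, col=6)
  Distance 17: (row=10, col=7), (row=11, col=6)
  Distance 18: (row=11, col=5), (row=11, col=7)
Total reachable: 81 (grid has 81 open cells total)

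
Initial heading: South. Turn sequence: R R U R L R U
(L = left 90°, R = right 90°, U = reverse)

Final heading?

Start: South
  R (right (90° clockwise)) -> West
  R (right (90° clockwise)) -> North
  U (U-turn (180°)) -> South
  R (right (90° clockwise)) -> West
  L (left (90° counter-clockwise)) -> South
  R (right (90° clockwise)) -> West
  U (U-turn (180°)) -> East
Final: East

Answer: Final heading: East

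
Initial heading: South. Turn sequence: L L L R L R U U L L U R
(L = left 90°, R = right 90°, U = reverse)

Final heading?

Answer: Final heading: East

Derivation:
Start: South
  L (left (90° counter-clockwise)) -> East
  L (left (90° counter-clockwise)) -> North
  L (left (90° counter-clockwise)) -> West
  R (right (90° clockwise)) -> North
  L (left (90° counter-clockwise)) -> West
  R (right (90° clockwise)) -> North
  U (U-turn (180°)) -> South
  U (U-turn (180°)) -> North
  L (left (90° counter-clockwise)) -> West
  L (left (90° counter-clockwise)) -> South
  U (U-turn (180°)) -> North
  R (right (90° clockwise)) -> East
Final: East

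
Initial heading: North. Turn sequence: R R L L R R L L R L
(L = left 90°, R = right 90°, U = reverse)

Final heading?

Answer: Final heading: North

Derivation:
Start: North
  R (right (90° clockwise)) -> East
  R (right (90° clockwise)) -> South
  L (left (90° counter-clockwise)) -> East
  L (left (90° counter-clockwise)) -> North
  R (right (90° clockwise)) -> East
  R (right (90° clockwise)) -> South
  L (left (90° counter-clockwise)) -> East
  L (left (90° counter-clockwise)) -> North
  R (right (90° clockwise)) -> East
  L (left (90° counter-clockwise)) -> North
Final: North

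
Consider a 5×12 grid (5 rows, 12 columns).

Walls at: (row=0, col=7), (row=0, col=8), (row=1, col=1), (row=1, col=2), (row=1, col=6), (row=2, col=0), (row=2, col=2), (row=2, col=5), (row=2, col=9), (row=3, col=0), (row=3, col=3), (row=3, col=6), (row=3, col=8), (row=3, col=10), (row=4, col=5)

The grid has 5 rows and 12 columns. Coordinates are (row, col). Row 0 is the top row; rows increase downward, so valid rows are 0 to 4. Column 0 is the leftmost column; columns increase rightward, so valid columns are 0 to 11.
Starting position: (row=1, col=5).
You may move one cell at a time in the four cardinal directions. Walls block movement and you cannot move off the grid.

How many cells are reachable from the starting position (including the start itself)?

Answer: Reachable cells: 23

Derivation:
BFS flood-fill from (row=1, col=5):
  Distance 0: (row=1, col=5)
  Distance 1: (row=0, col=5), (row=1, col=4)
  Distance 2: (row=0, col=4), (row=0, col=6), (row=1, col=3), (row=2, col=4)
  Distance 3: (row=0, col=3), (row=2, col=3), (row=3, col=4)
  Distance 4: (row=0, col=2), (row=3, col=5), (row=4, col=4)
  Distance 5: (row=0, col=1), (row=4, col=3)
  Distance 6: (row=0, col=0), (row=4, col=2)
  Distance 7: (row=1, col=0), (row=3, col=2), (row=4, col=1)
  Distance 8: (row=3, col=1), (row=4, col=0)
  Distance 9: (row=2, col=1)
Total reachable: 23 (grid has 45 open cells total)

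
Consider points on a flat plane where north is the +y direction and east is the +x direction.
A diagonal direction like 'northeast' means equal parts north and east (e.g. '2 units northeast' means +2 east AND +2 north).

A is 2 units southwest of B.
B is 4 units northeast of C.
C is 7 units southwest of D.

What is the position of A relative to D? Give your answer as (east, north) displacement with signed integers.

Place D at the origin (east=0, north=0).
  C is 7 units southwest of D: delta (east=-7, north=-7); C at (east=-7, north=-7).
  B is 4 units northeast of C: delta (east=+4, north=+4); B at (east=-3, north=-3).
  A is 2 units southwest of B: delta (east=-2, north=-2); A at (east=-5, north=-5).
Therefore A relative to D: (east=-5, north=-5).

Answer: A is at (east=-5, north=-5) relative to D.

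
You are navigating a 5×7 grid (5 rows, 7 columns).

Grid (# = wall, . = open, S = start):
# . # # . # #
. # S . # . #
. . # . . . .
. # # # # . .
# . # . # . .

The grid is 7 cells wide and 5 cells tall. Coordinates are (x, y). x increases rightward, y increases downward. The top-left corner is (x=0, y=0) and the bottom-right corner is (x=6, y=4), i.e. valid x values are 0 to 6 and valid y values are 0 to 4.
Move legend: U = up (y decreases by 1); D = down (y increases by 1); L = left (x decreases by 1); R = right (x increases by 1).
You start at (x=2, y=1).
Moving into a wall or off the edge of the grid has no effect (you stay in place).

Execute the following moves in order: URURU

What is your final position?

Start: (x=2, y=1)
  U (up): blocked, stay at (x=2, y=1)
  R (right): (x=2, y=1) -> (x=3, y=1)
  U (up): blocked, stay at (x=3, y=1)
  R (right): blocked, stay at (x=3, y=1)
  U (up): blocked, stay at (x=3, y=1)
Final: (x=3, y=1)

Answer: Final position: (x=3, y=1)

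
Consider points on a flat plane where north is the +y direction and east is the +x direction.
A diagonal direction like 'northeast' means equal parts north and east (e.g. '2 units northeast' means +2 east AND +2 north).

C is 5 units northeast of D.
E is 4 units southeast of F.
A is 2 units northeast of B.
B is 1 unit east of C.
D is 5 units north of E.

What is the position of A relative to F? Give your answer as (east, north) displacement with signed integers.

Answer: A is at (east=12, north=8) relative to F.

Derivation:
Place F at the origin (east=0, north=0).
  E is 4 units southeast of F: delta (east=+4, north=-4); E at (east=4, north=-4).
  D is 5 units north of E: delta (east=+0, north=+5); D at (east=4, north=1).
  C is 5 units northeast of D: delta (east=+5, north=+5); C at (east=9, north=6).
  B is 1 unit east of C: delta (east=+1, north=+0); B at (east=10, north=6).
  A is 2 units northeast of B: delta (east=+2, north=+2); A at (east=12, north=8).
Therefore A relative to F: (east=12, north=8).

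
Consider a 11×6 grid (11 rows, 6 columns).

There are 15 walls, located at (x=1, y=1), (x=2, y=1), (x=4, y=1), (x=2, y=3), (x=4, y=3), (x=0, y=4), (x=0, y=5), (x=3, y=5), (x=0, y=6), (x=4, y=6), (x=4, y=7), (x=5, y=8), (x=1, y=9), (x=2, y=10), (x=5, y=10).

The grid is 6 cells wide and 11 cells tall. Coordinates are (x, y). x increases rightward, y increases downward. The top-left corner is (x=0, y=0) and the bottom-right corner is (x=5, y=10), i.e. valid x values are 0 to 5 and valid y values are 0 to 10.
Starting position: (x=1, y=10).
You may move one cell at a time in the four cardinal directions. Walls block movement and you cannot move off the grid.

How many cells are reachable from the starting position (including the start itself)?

Answer: Reachable cells: 51

Derivation:
BFS flood-fill from (x=1, y=10):
  Distance 0: (x=1, y=10)
  Distance 1: (x=0, y=10)
  Distance 2: (x=0, y=9)
  Distance 3: (x=0, y=8)
  Distance 4: (x=0, y=7), (x=1, y=8)
  Distance 5: (x=1, y=7), (x=2, y=8)
  Distance 6: (x=1, y=6), (x=2, y=7), (x=3, y=8), (x=2, y=9)
  Distance 7: (x=1, y=5), (x=2, y=6), (x=3, y=7), (x=4, y=8), (x=3, y=9)
  Distance 8: (x=1, y=4), (x=2, y=5), (x=3, y=6), (x=4, y=9), (x=3, y=10)
  Distance 9: (x=1, y=3), (x=2, y=4), (x=5, y=9), (x=4, y=10)
  Distance 10: (x=1, y=2), (x=0, y=3), (x=3, y=4)
  Distance 11: (x=0, y=2), (x=2, y=2), (x=3, y=3), (x=4, y=4)
  Distance 12: (x=0, y=1), (x=3, y=2), (x=5, y=4), (x=4, y=5)
  Distance 13: (x=0, y=0), (x=3, y=1), (x=4, y=2), (x=5, y=3), (x=5, y=5)
  Distance 14: (x=1, y=0), (x=3, y=0), (x=5, y=2), (x=5, y=6)
  Distance 15: (x=2, y=0), (x=4, y=0), (x=5, y=1), (x=5, y=7)
  Distance 16: (x=5, y=0)
Total reachable: 51 (grid has 51 open cells total)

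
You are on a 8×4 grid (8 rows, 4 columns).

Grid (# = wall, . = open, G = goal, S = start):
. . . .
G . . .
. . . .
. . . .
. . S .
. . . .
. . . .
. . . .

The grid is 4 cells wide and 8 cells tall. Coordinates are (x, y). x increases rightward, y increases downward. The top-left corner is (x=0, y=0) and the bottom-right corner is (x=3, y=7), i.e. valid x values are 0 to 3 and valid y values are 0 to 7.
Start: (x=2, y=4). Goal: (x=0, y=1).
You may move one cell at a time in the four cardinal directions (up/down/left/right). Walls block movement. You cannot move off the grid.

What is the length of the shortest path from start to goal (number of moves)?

Answer: Shortest path length: 5

Derivation:
BFS from (x=2, y=4) until reaching (x=0, y=1):
  Distance 0: (x=2, y=4)
  Distance 1: (x=2, y=3), (x=1, y=4), (x=3, y=4), (x=2, y=5)
  Distance 2: (x=2, y=2), (x=1, y=3), (x=3, y=3), (x=0, y=4), (x=1, y=5), (x=3, y=5), (x=2, y=6)
  Distance 3: (x=2, y=1), (x=1, y=2), (x=3, y=2), (x=0, y=3), (x=0, y=5), (x=1, y=6), (x=3, y=6), (x=2, y=7)
  Distance 4: (x=2, y=0), (x=1, y=1), (x=3, y=1), (x=0, y=2), (x=0, y=6), (x=1, y=7), (x=3, y=7)
  Distance 5: (x=1, y=0), (x=3, y=0), (x=0, y=1), (x=0, y=7)  <- goal reached here
One shortest path (5 moves): (x=2, y=4) -> (x=1, y=4) -> (x=0, y=4) -> (x=0, y=3) -> (x=0, y=2) -> (x=0, y=1)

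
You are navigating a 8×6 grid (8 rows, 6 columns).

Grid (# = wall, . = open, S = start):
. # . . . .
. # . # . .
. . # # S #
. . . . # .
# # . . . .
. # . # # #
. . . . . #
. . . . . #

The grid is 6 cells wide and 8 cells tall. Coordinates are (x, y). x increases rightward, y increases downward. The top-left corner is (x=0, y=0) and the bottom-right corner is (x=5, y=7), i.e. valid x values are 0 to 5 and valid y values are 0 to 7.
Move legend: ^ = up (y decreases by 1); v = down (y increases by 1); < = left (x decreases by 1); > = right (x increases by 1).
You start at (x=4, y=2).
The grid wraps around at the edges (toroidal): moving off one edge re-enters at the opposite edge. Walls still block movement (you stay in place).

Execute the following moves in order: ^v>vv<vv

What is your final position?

Answer: Final position: (x=4, y=2)

Derivation:
Start: (x=4, y=2)
  ^ (up): (x=4, y=2) -> (x=4, y=1)
  v (down): (x=4, y=1) -> (x=4, y=2)
  > (right): blocked, stay at (x=4, y=2)
  v (down): blocked, stay at (x=4, y=2)
  v (down): blocked, stay at (x=4, y=2)
  < (left): blocked, stay at (x=4, y=2)
  v (down): blocked, stay at (x=4, y=2)
  v (down): blocked, stay at (x=4, y=2)
Final: (x=4, y=2)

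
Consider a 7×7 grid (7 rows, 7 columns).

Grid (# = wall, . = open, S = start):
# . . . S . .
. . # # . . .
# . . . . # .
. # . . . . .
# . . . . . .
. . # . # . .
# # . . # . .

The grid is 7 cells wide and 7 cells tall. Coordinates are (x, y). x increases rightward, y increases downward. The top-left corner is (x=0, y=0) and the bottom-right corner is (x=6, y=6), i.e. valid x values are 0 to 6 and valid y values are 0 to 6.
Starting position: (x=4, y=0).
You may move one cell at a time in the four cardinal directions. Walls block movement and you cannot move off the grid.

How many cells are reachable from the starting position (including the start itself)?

Answer: Reachable cells: 36

Derivation:
BFS flood-fill from (x=4, y=0):
  Distance 0: (x=4, y=0)
  Distance 1: (x=3, y=0), (x=5, y=0), (x=4, y=1)
  Distance 2: (x=2, y=0), (x=6, y=0), (x=5, y=1), (x=4, y=2)
  Distance 3: (x=1, y=0), (x=6, y=1), (x=3, y=2), (x=4, y=3)
  Distance 4: (x=1, y=1), (x=2, y=2), (x=6, y=2), (x=3, y=3), (x=5, y=3), (x=4, y=4)
  Distance 5: (x=0, y=1), (x=1, y=2), (x=2, y=3), (x=6, y=3), (x=3, y=4), (x=5, y=4)
  Distance 6: (x=2, y=4), (x=6, y=4), (x=3, y=5), (x=5, y=5)
  Distance 7: (x=1, y=4), (x=6, y=5), (x=3, y=6), (x=5, y=6)
  Distance 8: (x=1, y=5), (x=2, y=6), (x=6, y=6)
  Distance 9: (x=0, y=5)
Total reachable: 36 (grid has 37 open cells total)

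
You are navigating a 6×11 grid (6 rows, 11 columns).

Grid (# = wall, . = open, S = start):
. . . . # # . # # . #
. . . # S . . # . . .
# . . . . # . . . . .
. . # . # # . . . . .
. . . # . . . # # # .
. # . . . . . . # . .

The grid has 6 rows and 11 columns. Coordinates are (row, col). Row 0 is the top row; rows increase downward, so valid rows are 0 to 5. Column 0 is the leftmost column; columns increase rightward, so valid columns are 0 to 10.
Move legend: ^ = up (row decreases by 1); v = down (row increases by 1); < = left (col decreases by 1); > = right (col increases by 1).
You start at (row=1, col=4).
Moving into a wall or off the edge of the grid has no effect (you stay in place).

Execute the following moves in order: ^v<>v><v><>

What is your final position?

Start: (row=1, col=4)
  ^ (up): blocked, stay at (row=1, col=4)
  v (down): (row=1, col=4) -> (row=2, col=4)
  < (left): (row=2, col=4) -> (row=2, col=3)
  > (right): (row=2, col=3) -> (row=2, col=4)
  v (down): blocked, stay at (row=2, col=4)
  > (right): blocked, stay at (row=2, col=4)
  < (left): (row=2, col=4) -> (row=2, col=3)
  v (down): (row=2, col=3) -> (row=3, col=3)
  > (right): blocked, stay at (row=3, col=3)
  < (left): blocked, stay at (row=3, col=3)
  > (right): blocked, stay at (row=3, col=3)
Final: (row=3, col=3)

Answer: Final position: (row=3, col=3)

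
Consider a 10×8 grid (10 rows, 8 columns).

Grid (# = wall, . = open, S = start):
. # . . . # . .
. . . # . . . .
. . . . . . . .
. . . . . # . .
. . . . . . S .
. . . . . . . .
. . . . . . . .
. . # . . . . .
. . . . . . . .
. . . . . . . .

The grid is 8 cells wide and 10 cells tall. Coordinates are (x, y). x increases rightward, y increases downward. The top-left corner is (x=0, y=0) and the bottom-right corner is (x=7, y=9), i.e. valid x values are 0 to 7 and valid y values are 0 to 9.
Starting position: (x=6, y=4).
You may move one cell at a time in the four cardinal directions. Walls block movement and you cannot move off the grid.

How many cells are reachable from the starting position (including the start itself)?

BFS flood-fill from (x=6, y=4):
  Distance 0: (x=6, y=4)
  Distance 1: (x=6, y=3), (x=5, y=4), (x=7, y=4), (x=6, y=5)
  Distance 2: (x=6, y=2), (x=7, y=3), (x=4, y=4), (x=5, y=5), (x=7, y=5), (x=6, y=6)
  Distance 3: (x=6, y=1), (x=5, y=2), (x=7, y=2), (x=4, y=3), (x=3, y=4), (x=4, y=5), (x=5, y=6), (x=7, y=6), (x=6, y=7)
  Distance 4: (x=6, y=0), (x=5, y=1), (x=7, y=1), (x=4, y=2), (x=3, y=3), (x=2, y=4), (x=3, y=5), (x=4, y=6), (x=5, y=7), (x=7, y=7), (x=6, y=8)
  Distance 5: (x=7, y=0), (x=4, y=1), (x=3, y=2), (x=2, y=3), (x=1, y=4), (x=2, y=5), (x=3, y=6), (x=4, y=7), (x=5, y=8), (x=7, y=8), (x=6, y=9)
  Distance 6: (x=4, y=0), (x=2, y=2), (x=1, y=3), (x=0, y=4), (x=1, y=5), (x=2, y=6), (x=3, y=7), (x=4, y=8), (x=5, y=9), (x=7, y=9)
  Distance 7: (x=3, y=0), (x=2, y=1), (x=1, y=2), (x=0, y=3), (x=0, y=5), (x=1, y=6), (x=3, y=8), (x=4, y=9)
  Distance 8: (x=2, y=0), (x=1, y=1), (x=0, y=2), (x=0, y=6), (x=1, y=7), (x=2, y=8), (x=3, y=9)
  Distance 9: (x=0, y=1), (x=0, y=7), (x=1, y=8), (x=2, y=9)
  Distance 10: (x=0, y=0), (x=0, y=8), (x=1, y=9)
  Distance 11: (x=0, y=9)
Total reachable: 75 (grid has 75 open cells total)

Answer: Reachable cells: 75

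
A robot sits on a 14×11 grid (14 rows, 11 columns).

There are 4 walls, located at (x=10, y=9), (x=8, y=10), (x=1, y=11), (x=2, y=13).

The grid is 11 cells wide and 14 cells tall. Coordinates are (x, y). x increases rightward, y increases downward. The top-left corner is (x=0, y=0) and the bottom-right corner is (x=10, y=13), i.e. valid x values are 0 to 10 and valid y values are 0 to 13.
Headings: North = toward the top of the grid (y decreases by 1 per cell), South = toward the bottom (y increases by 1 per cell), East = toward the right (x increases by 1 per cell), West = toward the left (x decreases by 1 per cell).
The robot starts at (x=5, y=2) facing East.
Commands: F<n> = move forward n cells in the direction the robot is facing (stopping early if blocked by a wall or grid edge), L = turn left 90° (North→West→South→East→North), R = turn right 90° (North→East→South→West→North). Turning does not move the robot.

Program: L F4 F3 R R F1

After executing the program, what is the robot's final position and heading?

Start: (x=5, y=2), facing East
  L: turn left, now facing North
  F4: move forward 2/4 (blocked), now at (x=5, y=0)
  F3: move forward 0/3 (blocked), now at (x=5, y=0)
  R: turn right, now facing East
  R: turn right, now facing South
  F1: move forward 1, now at (x=5, y=1)
Final: (x=5, y=1), facing South

Answer: Final position: (x=5, y=1), facing South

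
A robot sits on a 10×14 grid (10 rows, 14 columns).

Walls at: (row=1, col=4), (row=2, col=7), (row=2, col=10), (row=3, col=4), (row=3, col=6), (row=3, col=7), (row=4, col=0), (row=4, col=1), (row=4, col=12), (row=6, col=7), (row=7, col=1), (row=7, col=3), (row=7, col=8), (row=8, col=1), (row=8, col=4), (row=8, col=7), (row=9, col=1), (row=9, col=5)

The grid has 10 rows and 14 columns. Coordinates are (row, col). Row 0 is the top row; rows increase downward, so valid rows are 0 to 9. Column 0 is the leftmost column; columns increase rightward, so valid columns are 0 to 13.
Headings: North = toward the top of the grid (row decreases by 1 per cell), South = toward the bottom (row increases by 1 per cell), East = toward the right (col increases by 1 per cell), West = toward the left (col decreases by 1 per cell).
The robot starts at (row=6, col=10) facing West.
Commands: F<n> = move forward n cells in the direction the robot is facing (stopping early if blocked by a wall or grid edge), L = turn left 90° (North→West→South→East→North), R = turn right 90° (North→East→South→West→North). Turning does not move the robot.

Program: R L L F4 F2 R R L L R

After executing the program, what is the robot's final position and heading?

Answer: Final position: (row=9, col=10), facing West

Derivation:
Start: (row=6, col=10), facing West
  R: turn right, now facing North
  L: turn left, now facing West
  L: turn left, now facing South
  F4: move forward 3/4 (blocked), now at (row=9, col=10)
  F2: move forward 0/2 (blocked), now at (row=9, col=10)
  R: turn right, now facing West
  R: turn right, now facing North
  L: turn left, now facing West
  L: turn left, now facing South
  R: turn right, now facing West
Final: (row=9, col=10), facing West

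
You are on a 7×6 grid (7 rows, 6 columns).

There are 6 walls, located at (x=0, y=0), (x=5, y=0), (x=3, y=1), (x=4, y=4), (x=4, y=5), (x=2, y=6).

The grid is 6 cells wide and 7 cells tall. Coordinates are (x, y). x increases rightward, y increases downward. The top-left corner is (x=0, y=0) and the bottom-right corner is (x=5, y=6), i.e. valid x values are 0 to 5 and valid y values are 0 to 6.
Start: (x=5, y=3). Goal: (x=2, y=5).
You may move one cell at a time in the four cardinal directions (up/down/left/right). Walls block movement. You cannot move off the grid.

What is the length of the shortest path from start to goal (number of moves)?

Answer: Shortest path length: 5

Derivation:
BFS from (x=5, y=3) until reaching (x=2, y=5):
  Distance 0: (x=5, y=3)
  Distance 1: (x=5, y=2), (x=4, y=3), (x=5, y=4)
  Distance 2: (x=5, y=1), (x=4, y=2), (x=3, y=3), (x=5, y=5)
  Distance 3: (x=4, y=1), (x=3, y=2), (x=2, y=3), (x=3, y=4), (x=5, y=6)
  Distance 4: (x=4, y=0), (x=2, y=2), (x=1, y=3), (x=2, y=4), (x=3, y=5), (x=4, y=6)
  Distance 5: (x=3, y=0), (x=2, y=1), (x=1, y=2), (x=0, y=3), (x=1, y=4), (x=2, y=5), (x=3, y=6)  <- goal reached here
One shortest path (5 moves): (x=5, y=3) -> (x=4, y=3) -> (x=3, y=3) -> (x=2, y=3) -> (x=2, y=4) -> (x=2, y=5)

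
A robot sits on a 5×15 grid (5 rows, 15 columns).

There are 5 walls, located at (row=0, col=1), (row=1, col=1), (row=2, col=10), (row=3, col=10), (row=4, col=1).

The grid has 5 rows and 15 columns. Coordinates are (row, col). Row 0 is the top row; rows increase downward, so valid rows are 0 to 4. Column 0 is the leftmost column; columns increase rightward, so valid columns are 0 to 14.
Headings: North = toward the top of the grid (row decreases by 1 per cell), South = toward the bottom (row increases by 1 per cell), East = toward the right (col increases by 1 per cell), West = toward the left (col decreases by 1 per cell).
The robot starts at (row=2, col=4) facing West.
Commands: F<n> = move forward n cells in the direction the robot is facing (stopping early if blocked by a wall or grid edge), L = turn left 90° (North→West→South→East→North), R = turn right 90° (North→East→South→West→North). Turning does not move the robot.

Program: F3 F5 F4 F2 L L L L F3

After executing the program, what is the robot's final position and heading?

Start: (row=2, col=4), facing West
  F3: move forward 3, now at (row=2, col=1)
  F5: move forward 1/5 (blocked), now at (row=2, col=0)
  F4: move forward 0/4 (blocked), now at (row=2, col=0)
  F2: move forward 0/2 (blocked), now at (row=2, col=0)
  L: turn left, now facing South
  L: turn left, now facing East
  L: turn left, now facing North
  L: turn left, now facing West
  F3: move forward 0/3 (blocked), now at (row=2, col=0)
Final: (row=2, col=0), facing West

Answer: Final position: (row=2, col=0), facing West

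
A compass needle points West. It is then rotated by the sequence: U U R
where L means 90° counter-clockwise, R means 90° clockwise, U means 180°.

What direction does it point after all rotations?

Start: West
  U (U-turn (180°)) -> East
  U (U-turn (180°)) -> West
  R (right (90° clockwise)) -> North
Final: North

Answer: Final heading: North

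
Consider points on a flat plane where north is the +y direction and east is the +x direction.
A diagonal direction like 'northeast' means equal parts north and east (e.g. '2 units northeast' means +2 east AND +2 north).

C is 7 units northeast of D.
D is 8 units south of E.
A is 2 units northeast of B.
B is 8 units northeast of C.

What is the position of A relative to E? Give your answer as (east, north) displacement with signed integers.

Place E at the origin (east=0, north=0).
  D is 8 units south of E: delta (east=+0, north=-8); D at (east=0, north=-8).
  C is 7 units northeast of D: delta (east=+7, north=+7); C at (east=7, north=-1).
  B is 8 units northeast of C: delta (east=+8, north=+8); B at (east=15, north=7).
  A is 2 units northeast of B: delta (east=+2, north=+2); A at (east=17, north=9).
Therefore A relative to E: (east=17, north=9).

Answer: A is at (east=17, north=9) relative to E.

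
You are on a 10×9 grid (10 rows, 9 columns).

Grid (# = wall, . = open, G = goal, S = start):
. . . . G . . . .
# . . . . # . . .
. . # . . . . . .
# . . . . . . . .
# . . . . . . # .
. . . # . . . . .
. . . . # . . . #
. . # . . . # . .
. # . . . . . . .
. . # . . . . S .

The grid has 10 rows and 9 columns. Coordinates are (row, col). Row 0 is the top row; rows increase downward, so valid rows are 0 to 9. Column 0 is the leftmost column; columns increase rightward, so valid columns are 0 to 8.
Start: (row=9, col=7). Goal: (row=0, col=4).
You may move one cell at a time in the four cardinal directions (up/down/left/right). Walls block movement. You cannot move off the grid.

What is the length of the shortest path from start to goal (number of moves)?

BFS from (row=9, col=7) until reaching (row=0, col=4):
  Distance 0: (row=9, col=7)
  Distance 1: (row=8, col=7), (row=9, col=6), (row=9, col=8)
  Distance 2: (row=7, col=7), (row=8, col=6), (row=8, col=8), (row=9, col=5)
  Distance 3: (row=6, col=7), (row=7, col=8), (row=8, col=5), (row=9, col=4)
  Distance 4: (row=5, col=7), (row=6, col=6), (row=7, col=5), (row=8, col=4), (row=9, col=3)
  Distance 5: (row=5, col=6), (row=5, col=8), (row=6, col=5), (row=7, col=4), (row=8, col=3)
  Distance 6: (row=4, col=6), (row=4, col=8), (row=5, col=5), (row=7, col=3), (row=8, col=2)
  Distance 7: (row=3, col=6), (row=3, col=8), (row=4, col=5), (row=5, col=4), (row=6, col=3)
  Distance 8: (row=2, col=6), (row=2, col=8), (row=3, col=5), (row=3, col=7), (row=4, col=4), (row=6, col=2)
  Distance 9: (row=1, col=6), (row=1, col=8), (row=2, col=5), (row=2, col=7), (row=3, col=4), (row=4, col=3), (row=5, col=2), (row=6, col=1)
  Distance 10: (row=0, col=6), (row=0, col=8), (row=1, col=7), (row=2, col=4), (row=3, col=3), (row=4, col=2), (row=5, col=1), (row=6, col=0), (row=7, col=1)
  Distance 11: (row=0, col=5), (row=0, col=7), (row=1, col=4), (row=2, col=3), (row=3, col=2), (row=4, col=1), (row=5, col=0), (row=7, col=0)
  Distance 12: (row=0, col=4), (row=1, col=3), (row=3, col=1), (row=8, col=0)  <- goal reached here
One shortest path (12 moves): (row=9, col=7) -> (row=9, col=6) -> (row=9, col=5) -> (row=8, col=5) -> (row=7, col=5) -> (row=6, col=5) -> (row=5, col=5) -> (row=5, col=4) -> (row=4, col=4) -> (row=3, col=4) -> (row=2, col=4) -> (row=1, col=4) -> (row=0, col=4)

Answer: Shortest path length: 12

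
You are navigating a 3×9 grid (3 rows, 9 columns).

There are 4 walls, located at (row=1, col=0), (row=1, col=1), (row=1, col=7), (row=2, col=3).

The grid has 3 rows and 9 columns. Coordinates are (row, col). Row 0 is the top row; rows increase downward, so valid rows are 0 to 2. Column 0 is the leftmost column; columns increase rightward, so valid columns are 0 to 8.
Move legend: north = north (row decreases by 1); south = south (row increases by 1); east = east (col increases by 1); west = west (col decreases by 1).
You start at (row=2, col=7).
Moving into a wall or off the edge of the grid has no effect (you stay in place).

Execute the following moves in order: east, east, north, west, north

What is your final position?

Answer: Final position: (row=0, col=8)

Derivation:
Start: (row=2, col=7)
  east (east): (row=2, col=7) -> (row=2, col=8)
  east (east): blocked, stay at (row=2, col=8)
  north (north): (row=2, col=8) -> (row=1, col=8)
  west (west): blocked, stay at (row=1, col=8)
  north (north): (row=1, col=8) -> (row=0, col=8)
Final: (row=0, col=8)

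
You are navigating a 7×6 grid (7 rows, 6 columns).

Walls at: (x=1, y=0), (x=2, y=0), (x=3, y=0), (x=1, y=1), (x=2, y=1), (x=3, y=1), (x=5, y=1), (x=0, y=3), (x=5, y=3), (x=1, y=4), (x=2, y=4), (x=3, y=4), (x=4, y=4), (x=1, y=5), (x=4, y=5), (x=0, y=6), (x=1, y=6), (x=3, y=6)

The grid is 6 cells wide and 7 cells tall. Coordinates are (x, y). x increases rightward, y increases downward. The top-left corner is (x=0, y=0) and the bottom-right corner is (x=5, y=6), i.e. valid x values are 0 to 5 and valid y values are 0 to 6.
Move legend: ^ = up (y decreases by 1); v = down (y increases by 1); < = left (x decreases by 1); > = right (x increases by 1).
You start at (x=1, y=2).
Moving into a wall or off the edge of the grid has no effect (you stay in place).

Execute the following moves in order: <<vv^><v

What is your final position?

Answer: Final position: (x=0, y=2)

Derivation:
Start: (x=1, y=2)
  < (left): (x=1, y=2) -> (x=0, y=2)
  < (left): blocked, stay at (x=0, y=2)
  v (down): blocked, stay at (x=0, y=2)
  v (down): blocked, stay at (x=0, y=2)
  ^ (up): (x=0, y=2) -> (x=0, y=1)
  > (right): blocked, stay at (x=0, y=1)
  < (left): blocked, stay at (x=0, y=1)
  v (down): (x=0, y=1) -> (x=0, y=2)
Final: (x=0, y=2)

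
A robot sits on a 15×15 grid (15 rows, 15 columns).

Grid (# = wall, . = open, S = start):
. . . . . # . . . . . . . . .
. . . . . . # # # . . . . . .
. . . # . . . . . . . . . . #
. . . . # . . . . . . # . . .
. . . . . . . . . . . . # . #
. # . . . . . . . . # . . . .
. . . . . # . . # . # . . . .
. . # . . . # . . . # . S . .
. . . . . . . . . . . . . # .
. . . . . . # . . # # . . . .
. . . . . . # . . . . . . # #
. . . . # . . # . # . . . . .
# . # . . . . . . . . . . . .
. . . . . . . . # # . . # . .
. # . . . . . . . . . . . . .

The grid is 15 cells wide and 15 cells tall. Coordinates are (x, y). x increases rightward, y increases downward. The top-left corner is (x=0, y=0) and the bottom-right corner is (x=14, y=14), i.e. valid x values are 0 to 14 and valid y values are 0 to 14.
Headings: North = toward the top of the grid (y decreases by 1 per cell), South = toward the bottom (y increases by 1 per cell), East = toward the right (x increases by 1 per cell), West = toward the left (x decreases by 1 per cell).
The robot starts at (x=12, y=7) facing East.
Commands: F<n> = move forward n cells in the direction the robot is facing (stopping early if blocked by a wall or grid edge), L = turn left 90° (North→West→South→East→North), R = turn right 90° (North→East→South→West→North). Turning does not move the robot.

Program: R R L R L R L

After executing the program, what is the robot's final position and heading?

Start: (x=12, y=7), facing East
  R: turn right, now facing South
  R: turn right, now facing West
  L: turn left, now facing South
  R: turn right, now facing West
  L: turn left, now facing South
  R: turn right, now facing West
  L: turn left, now facing South
Final: (x=12, y=7), facing South

Answer: Final position: (x=12, y=7), facing South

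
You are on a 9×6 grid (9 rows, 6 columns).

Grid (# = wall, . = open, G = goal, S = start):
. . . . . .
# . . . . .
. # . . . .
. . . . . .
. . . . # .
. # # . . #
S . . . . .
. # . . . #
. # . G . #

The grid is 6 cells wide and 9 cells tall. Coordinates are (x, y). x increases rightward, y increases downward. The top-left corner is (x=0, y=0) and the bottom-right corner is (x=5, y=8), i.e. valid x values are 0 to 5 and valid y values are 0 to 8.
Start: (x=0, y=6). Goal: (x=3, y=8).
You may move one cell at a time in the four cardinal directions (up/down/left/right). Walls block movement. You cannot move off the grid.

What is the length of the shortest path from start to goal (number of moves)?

BFS from (x=0, y=6) until reaching (x=3, y=8):
  Distance 0: (x=0, y=6)
  Distance 1: (x=0, y=5), (x=1, y=6), (x=0, y=7)
  Distance 2: (x=0, y=4), (x=2, y=6), (x=0, y=8)
  Distance 3: (x=0, y=3), (x=1, y=4), (x=3, y=6), (x=2, y=7)
  Distance 4: (x=0, y=2), (x=1, y=3), (x=2, y=4), (x=3, y=5), (x=4, y=6), (x=3, y=7), (x=2, y=8)
  Distance 5: (x=2, y=3), (x=3, y=4), (x=4, y=5), (x=5, y=6), (x=4, y=7), (x=3, y=8)  <- goal reached here
One shortest path (5 moves): (x=0, y=6) -> (x=1, y=6) -> (x=2, y=6) -> (x=3, y=6) -> (x=3, y=7) -> (x=3, y=8)

Answer: Shortest path length: 5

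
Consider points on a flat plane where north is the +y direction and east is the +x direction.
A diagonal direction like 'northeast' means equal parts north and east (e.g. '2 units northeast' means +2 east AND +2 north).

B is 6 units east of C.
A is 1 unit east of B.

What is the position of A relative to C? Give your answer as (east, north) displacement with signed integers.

Place C at the origin (east=0, north=0).
  B is 6 units east of C: delta (east=+6, north=+0); B at (east=6, north=0).
  A is 1 unit east of B: delta (east=+1, north=+0); A at (east=7, north=0).
Therefore A relative to C: (east=7, north=0).

Answer: A is at (east=7, north=0) relative to C.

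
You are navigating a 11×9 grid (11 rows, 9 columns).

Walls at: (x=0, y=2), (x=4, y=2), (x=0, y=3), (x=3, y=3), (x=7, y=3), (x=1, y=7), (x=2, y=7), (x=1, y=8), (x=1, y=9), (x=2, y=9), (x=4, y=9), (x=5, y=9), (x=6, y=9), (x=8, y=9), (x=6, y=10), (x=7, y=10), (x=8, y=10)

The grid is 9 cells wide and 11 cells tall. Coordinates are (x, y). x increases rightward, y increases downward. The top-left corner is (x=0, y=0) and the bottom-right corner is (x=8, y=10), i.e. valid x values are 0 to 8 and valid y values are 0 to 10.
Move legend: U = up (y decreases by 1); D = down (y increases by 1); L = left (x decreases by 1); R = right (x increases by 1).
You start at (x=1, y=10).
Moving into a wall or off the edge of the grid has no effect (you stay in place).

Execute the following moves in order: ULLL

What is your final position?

Start: (x=1, y=10)
  U (up): blocked, stay at (x=1, y=10)
  L (left): (x=1, y=10) -> (x=0, y=10)
  L (left): blocked, stay at (x=0, y=10)
  L (left): blocked, stay at (x=0, y=10)
Final: (x=0, y=10)

Answer: Final position: (x=0, y=10)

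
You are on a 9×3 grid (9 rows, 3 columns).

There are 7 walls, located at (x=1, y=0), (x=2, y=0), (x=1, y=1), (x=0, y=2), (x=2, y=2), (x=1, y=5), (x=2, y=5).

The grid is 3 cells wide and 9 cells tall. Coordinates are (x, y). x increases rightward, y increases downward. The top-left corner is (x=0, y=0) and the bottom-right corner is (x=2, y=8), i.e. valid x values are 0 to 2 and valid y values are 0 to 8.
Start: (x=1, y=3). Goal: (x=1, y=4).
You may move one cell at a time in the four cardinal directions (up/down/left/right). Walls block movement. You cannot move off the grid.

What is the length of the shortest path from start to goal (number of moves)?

BFS from (x=1, y=3) until reaching (x=1, y=4):
  Distance 0: (x=1, y=3)
  Distance 1: (x=1, y=2), (x=0, y=3), (x=2, y=3), (x=1, y=4)  <- goal reached here
One shortest path (1 moves): (x=1, y=3) -> (x=1, y=4)

Answer: Shortest path length: 1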